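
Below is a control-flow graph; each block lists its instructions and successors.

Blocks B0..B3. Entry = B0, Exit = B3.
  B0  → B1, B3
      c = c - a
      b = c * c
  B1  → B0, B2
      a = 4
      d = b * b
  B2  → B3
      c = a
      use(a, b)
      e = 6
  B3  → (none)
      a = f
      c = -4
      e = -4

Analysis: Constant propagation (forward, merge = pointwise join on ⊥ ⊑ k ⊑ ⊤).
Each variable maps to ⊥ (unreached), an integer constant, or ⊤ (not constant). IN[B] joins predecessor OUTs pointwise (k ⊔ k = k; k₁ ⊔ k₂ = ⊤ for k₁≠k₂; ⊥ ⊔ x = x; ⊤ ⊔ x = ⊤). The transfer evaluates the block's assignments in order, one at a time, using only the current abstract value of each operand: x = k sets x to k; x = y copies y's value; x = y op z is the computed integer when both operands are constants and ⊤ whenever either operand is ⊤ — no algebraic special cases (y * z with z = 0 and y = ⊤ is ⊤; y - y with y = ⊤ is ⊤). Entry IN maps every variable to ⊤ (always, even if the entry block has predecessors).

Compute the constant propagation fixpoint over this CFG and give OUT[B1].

Per-block solution:
  B0:  IN=(all ⊤)  OUT=(all ⊤)
  B1:  IN=(all ⊤)  OUT={a:4; rest ⊤}
  B2:  IN={a:4; rest ⊤}  OUT={a:4, c:4, e:6; rest ⊤}
  B3:  IN=(all ⊤)  OUT={c:-4, e:-4; rest ⊤}

Merge at B1: IN[B1] = OUT[B0] = {a: ⊤, b: ⊤, c: ⊤, d: ⊤, e: ⊤, f: ⊤}
Applying B1's transfer function to that IN value gives OUT[B1] (row B1 above).

Answer: {a: 4, b: ⊤, c: ⊤, d: ⊤, e: ⊤, f: ⊤}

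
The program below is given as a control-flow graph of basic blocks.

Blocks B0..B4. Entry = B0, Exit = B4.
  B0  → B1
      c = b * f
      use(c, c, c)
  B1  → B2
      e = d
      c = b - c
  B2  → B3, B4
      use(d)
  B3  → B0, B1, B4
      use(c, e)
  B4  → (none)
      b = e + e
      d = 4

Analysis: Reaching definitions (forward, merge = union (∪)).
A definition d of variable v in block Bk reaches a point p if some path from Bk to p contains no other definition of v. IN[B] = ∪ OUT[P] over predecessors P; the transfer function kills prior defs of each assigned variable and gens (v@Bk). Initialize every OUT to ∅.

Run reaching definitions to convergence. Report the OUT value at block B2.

Answer: {c@B1, e@B1}

Trace:
Fixpoint table:
  B0:   IN={c@B1, e@B1}   OUT={c@B0, e@B1}
  B1:   IN={c@B0, c@B1, e@B1}   OUT={c@B1, e@B1}
  B2:   IN={c@B1, e@B1}   OUT={c@B1, e@B1}
  B3:   IN={c@B1, e@B1}   OUT={c@B1, e@B1}
  B4:   IN={c@B1, e@B1}   OUT={b@B4, c@B1, d@B4, e@B1}

Merge at B2: IN[B2] = OUT[B1] = {c@B1, e@B1}
Applying B2's transfer function to that IN value gives OUT[B2] (row B2 above).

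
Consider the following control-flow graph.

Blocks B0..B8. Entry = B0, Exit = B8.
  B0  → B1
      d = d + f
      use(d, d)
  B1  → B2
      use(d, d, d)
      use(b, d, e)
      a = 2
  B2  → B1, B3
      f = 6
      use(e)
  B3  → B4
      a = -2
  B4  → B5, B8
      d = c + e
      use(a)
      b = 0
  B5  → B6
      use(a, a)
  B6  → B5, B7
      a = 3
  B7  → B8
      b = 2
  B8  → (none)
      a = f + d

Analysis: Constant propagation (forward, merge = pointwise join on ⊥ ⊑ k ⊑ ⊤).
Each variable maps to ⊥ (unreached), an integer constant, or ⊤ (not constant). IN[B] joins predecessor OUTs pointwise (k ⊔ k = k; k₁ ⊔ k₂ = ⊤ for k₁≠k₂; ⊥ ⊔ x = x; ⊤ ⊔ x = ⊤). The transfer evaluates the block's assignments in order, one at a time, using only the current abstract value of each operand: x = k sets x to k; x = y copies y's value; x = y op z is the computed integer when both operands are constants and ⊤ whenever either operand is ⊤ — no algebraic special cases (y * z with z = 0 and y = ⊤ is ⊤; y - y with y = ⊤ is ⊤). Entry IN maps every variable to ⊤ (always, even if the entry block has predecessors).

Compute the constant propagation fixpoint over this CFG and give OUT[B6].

Per-block solution:
  B0:  IN=(all ⊤)  OUT=(all ⊤)
  B1:  IN=(all ⊤)  OUT={a:2; rest ⊤}
  B2:  IN={a:2; rest ⊤}  OUT={a:2, f:6; rest ⊤}
  B3:  IN={a:2, f:6; rest ⊤}  OUT={a:-2, f:6; rest ⊤}
  B4:  IN={a:-2, f:6; rest ⊤}  OUT={a:-2, b:0, f:6; rest ⊤}
  B5:  IN={b:0, f:6; rest ⊤}  OUT={b:0, f:6; rest ⊤}
  B6:  IN={b:0, f:6; rest ⊤}  OUT={a:3, b:0, f:6; rest ⊤}
  B7:  IN={a:3, b:0, f:6; rest ⊤}  OUT={a:3, b:2, f:6; rest ⊤}
  B8:  IN={f:6; rest ⊤}  OUT={f:6; rest ⊤}

Merge at B6: IN[B6] = OUT[B5] = {a: ⊤, b: 0, c: ⊤, d: ⊤, e: ⊤, f: 6}
Applying B6's transfer function to that IN value gives OUT[B6] (row B6 above).

Answer: {a: 3, b: 0, c: ⊤, d: ⊤, e: ⊤, f: 6}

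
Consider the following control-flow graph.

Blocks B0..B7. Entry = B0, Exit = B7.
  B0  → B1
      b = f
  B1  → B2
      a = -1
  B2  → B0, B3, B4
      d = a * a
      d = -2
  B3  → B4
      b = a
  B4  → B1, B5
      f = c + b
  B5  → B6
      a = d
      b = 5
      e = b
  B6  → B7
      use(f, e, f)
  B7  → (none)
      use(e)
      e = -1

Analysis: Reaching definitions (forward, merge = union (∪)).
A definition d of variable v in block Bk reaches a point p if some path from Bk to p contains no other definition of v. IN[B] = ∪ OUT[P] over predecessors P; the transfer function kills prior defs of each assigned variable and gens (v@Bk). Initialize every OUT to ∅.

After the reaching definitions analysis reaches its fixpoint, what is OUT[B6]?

Converged values:
  B0:   IN={a@B1, b@B0, b@B3, d@B2, f@B4}   OUT={a@B1, b@B0, d@B2, f@B4}
  B1:   IN={a@B1, b@B0, b@B3, d@B2, f@B4}   OUT={a@B1, b@B0, b@B3, d@B2, f@B4}
  B2:   IN={a@B1, b@B0, b@B3, d@B2, f@B4}   OUT={a@B1, b@B0, b@B3, d@B2, f@B4}
  B3:   IN={a@B1, b@B0, b@B3, d@B2, f@B4}   OUT={a@B1, b@B3, d@B2, f@B4}
  B4:   IN={a@B1, b@B0, b@B3, d@B2, f@B4}   OUT={a@B1, b@B0, b@B3, d@B2, f@B4}
  B5:   IN={a@B1, b@B0, b@B3, d@B2, f@B4}   OUT={a@B5, b@B5, d@B2, e@B5, f@B4}
  B6:   IN={a@B5, b@B5, d@B2, e@B5, f@B4}   OUT={a@B5, b@B5, d@B2, e@B5, f@B4}
  B7:   IN={a@B5, b@B5, d@B2, e@B5, f@B4}   OUT={a@B5, b@B5, d@B2, e@B7, f@B4}

Merge at B6: IN[B6] = OUT[B5] = {a@B5, b@B5, d@B2, e@B5, f@B4}
Applying B6's transfer function to that IN value gives OUT[B6] (row B6 above).

Answer: {a@B5, b@B5, d@B2, e@B5, f@B4}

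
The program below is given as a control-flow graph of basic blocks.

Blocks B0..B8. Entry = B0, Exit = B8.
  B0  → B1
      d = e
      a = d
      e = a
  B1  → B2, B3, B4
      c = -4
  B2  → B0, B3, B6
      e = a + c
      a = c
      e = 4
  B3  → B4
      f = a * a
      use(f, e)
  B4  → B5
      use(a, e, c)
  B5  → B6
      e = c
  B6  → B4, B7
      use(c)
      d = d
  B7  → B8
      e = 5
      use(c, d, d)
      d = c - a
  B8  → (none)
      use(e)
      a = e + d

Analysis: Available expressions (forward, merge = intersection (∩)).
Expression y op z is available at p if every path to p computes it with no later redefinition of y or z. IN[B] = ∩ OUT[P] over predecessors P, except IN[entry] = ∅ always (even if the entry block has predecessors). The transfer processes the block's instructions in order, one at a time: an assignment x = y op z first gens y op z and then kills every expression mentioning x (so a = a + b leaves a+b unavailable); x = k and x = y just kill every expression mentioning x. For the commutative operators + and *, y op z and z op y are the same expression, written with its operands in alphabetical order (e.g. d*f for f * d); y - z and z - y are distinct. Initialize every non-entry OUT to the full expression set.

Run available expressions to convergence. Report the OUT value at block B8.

Answer: {d+e}

Derivation:
Per-block solution:
  B0: | IN={} | OUT={}
  B1: | IN={} | OUT={}
  B2: | IN={} | OUT={}
  B3: | IN={} | OUT={a*a}
  B4: | IN={} | OUT={}
  B5: | IN={} | OUT={}
  B6: | IN={} | OUT={}
  B7: | IN={} | OUT={c-a}
  B8: | IN={c-a} | OUT={d+e}

Merge at B8: IN[B8] = OUT[B7] = {c-a}
Applying B8's transfer function to that IN value gives OUT[B8] (row B8 above).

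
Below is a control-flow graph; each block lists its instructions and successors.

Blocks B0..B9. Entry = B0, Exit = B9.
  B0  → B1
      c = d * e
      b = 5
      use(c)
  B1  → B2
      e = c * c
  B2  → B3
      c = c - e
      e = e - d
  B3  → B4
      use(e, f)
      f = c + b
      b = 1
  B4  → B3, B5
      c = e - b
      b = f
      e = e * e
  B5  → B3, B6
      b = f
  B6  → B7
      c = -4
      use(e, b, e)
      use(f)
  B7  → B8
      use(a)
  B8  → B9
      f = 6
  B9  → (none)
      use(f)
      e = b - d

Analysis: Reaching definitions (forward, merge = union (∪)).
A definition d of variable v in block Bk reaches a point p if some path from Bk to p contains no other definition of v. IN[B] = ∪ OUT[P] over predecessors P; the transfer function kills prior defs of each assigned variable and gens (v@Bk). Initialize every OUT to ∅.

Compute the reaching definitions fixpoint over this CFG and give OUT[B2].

Converged values:
  B0:  IN={}  OUT={b@B0, c@B0}
  B1:  IN={b@B0, c@B0}  OUT={b@B0, c@B0, e@B1}
  B2:  IN={b@B0, c@B0, e@B1}  OUT={b@B0, c@B2, e@B2}
  B3:  IN={b@B0, b@B4, b@B5, c@B2, c@B4, e@B2, e@B4, f@B3}  OUT={b@B3, c@B2, c@B4, e@B2, e@B4, f@B3}
  B4:  IN={b@B3, c@B2, c@B4, e@B2, e@B4, f@B3}  OUT={b@B4, c@B4, e@B4, f@B3}
  B5:  IN={b@B4, c@B4, e@B4, f@B3}  OUT={b@B5, c@B4, e@B4, f@B3}
  B6:  IN={b@B5, c@B4, e@B4, f@B3}  OUT={b@B5, c@B6, e@B4, f@B3}
  B7:  IN={b@B5, c@B6, e@B4, f@B3}  OUT={b@B5, c@B6, e@B4, f@B3}
  B8:  IN={b@B5, c@B6, e@B4, f@B3}  OUT={b@B5, c@B6, e@B4, f@B8}
  B9:  IN={b@B5, c@B6, e@B4, f@B8}  OUT={b@B5, c@B6, e@B9, f@B8}

Merge at B2: IN[B2] = OUT[B1] = {b@B0, c@B0, e@B1}
Applying B2's transfer function to that IN value gives OUT[B2] (row B2 above).

Answer: {b@B0, c@B2, e@B2}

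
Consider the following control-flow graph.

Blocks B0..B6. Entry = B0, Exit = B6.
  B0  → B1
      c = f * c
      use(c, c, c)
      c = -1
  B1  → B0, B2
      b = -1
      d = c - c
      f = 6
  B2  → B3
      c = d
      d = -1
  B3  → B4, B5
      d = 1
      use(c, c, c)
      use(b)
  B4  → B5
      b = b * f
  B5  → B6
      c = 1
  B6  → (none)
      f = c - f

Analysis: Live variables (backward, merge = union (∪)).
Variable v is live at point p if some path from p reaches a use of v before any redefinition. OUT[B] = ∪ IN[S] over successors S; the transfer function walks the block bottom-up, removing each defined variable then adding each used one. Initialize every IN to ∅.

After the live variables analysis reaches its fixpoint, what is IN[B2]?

Converged values:
  B0:   IN={c, f}   OUT={c}
  B1:   IN={c}   OUT={b, c, d, f}
  B2:   IN={b, d, f}   OUT={b, c, f}
  B3:   IN={b, c, f}   OUT={b, f}
  B4:   IN={b, f}   OUT={f}
  B5:   IN={f}   OUT={c, f}
  B6:   IN={c, f}   OUT={}

Merge at B2: OUT[B2] = IN[B3] = {b, c, f}
Applying B2's transfer function to that OUT value gives IN[B2] (row B2 above).

Answer: {b, d, f}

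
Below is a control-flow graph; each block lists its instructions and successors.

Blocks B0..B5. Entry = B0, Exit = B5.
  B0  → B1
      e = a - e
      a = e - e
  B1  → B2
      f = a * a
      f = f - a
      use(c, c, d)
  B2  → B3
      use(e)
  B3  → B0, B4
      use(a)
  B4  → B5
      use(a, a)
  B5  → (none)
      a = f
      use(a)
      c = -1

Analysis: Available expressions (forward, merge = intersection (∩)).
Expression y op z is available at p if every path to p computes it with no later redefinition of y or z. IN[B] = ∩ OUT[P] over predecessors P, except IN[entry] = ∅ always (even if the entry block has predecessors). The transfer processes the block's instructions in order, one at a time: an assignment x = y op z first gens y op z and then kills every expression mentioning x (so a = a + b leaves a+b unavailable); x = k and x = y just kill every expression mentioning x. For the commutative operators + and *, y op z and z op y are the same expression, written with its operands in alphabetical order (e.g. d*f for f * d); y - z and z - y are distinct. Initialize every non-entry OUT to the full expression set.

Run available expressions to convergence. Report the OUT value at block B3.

Answer: {a*a, e-e}

Working:
Per-block solution:
  B0:   IN={}   OUT={e-e}
  B1:   IN={e-e}   OUT={a*a, e-e}
  B2:   IN={a*a, e-e}   OUT={a*a, e-e}
  B3:   IN={a*a, e-e}   OUT={a*a, e-e}
  B4:   IN={a*a, e-e}   OUT={a*a, e-e}
  B5:   IN={a*a, e-e}   OUT={e-e}

Merge at B3: IN[B3] = OUT[B2] = {a*a, e-e}
Applying B3's transfer function to that IN value gives OUT[B3] (row B3 above).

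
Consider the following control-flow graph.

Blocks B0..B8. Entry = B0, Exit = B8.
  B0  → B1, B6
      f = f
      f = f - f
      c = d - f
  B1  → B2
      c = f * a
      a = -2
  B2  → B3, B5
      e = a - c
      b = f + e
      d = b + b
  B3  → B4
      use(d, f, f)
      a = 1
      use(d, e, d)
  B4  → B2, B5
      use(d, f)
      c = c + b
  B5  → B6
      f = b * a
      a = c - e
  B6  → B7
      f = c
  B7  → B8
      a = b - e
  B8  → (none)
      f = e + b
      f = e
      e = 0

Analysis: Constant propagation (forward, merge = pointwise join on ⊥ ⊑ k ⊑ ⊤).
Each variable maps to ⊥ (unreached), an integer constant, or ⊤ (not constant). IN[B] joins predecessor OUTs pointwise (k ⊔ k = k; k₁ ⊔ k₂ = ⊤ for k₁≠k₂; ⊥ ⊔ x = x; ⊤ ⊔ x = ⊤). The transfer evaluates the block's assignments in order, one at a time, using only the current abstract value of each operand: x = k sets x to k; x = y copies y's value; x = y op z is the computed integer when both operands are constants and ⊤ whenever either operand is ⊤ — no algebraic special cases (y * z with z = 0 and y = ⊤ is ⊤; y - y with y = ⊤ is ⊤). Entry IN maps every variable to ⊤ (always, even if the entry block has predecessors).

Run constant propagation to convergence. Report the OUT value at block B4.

Fixpoint table:
  B0: | IN=(all ⊤) | OUT=(all ⊤)
  B1: | IN=(all ⊤) | OUT={a:-2; rest ⊤}
  B2: | IN=(all ⊤) | OUT=(all ⊤)
  B3: | IN=(all ⊤) | OUT={a:1; rest ⊤}
  B4: | IN={a:1; rest ⊤} | OUT={a:1; rest ⊤}
  B5: | IN=(all ⊤) | OUT=(all ⊤)
  B6: | IN=(all ⊤) | OUT=(all ⊤)
  B7: | IN=(all ⊤) | OUT=(all ⊤)
  B8: | IN=(all ⊤) | OUT={e:0; rest ⊤}

Merge at B4: IN[B4] = OUT[B3] = {a: 1, b: ⊤, c: ⊤, d: ⊤, e: ⊤, f: ⊤}
Applying B4's transfer function to that IN value gives OUT[B4] (row B4 above).

Answer: {a: 1, b: ⊤, c: ⊤, d: ⊤, e: ⊤, f: ⊤}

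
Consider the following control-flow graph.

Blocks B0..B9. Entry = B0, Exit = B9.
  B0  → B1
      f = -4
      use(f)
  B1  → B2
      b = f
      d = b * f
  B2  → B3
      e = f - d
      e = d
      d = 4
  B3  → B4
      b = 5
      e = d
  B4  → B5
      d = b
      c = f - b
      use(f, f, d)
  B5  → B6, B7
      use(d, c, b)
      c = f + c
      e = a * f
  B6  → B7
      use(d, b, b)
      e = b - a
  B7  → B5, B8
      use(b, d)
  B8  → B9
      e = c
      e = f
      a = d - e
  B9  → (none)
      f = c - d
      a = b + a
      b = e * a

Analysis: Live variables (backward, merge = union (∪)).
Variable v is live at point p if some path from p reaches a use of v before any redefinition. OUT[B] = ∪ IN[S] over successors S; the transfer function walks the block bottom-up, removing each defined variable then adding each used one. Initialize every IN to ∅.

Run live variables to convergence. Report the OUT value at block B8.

Answer: {a, b, c, d, e}

Derivation:
Fixpoint table:
  B0:   IN={a}   OUT={a, f}
  B1:   IN={a, f}   OUT={a, d, f}
  B2:   IN={a, d, f}   OUT={a, d, f}
  B3:   IN={a, d, f}   OUT={a, b, f}
  B4:   IN={a, b, f}   OUT={a, b, c, d, f}
  B5:   IN={a, b, c, d, f}   OUT={a, b, c, d, f}
  B6:   IN={a, b, c, d, f}   OUT={a, b, c, d, f}
  B7:   IN={a, b, c, d, f}   OUT={a, b, c, d, f}
  B8:   IN={b, c, d, f}   OUT={a, b, c, d, e}
  B9:   IN={a, b, c, d, e}   OUT={}

Merge at B8: OUT[B8] = IN[B9] = {a, b, c, d, e}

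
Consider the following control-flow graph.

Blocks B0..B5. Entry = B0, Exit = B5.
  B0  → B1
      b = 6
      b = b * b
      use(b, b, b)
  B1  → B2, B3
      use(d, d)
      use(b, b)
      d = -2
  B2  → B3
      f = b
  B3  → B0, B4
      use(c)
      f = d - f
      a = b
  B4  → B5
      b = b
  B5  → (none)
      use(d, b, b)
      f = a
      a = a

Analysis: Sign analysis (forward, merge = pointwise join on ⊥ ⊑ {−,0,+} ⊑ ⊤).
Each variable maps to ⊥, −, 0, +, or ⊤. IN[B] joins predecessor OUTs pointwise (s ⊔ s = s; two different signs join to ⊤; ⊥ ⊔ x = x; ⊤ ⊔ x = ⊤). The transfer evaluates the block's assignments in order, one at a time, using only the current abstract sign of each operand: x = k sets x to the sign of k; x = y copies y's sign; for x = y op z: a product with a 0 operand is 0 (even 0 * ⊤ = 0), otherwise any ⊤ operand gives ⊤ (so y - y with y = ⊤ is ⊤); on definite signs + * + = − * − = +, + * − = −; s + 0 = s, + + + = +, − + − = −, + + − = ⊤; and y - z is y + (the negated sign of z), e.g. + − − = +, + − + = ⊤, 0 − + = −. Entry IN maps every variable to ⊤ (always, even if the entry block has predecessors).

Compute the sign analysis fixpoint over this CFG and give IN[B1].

Fixpoint table:
  B0:  IN=(all ⊤)  OUT={b:+; rest ⊤}
  B1:  IN={b:+; rest ⊤}  OUT={b:+, d:-; rest ⊤}
  B2:  IN={b:+, d:-; rest ⊤}  OUT={b:+, d:-, f:+; rest ⊤}
  B3:  IN={b:+, d:-; rest ⊤}  OUT={a:+, b:+, d:-; rest ⊤}
  B4:  IN={a:+, b:+, d:-; rest ⊤}  OUT={a:+, b:+, d:-; rest ⊤}
  B5:  IN={a:+, b:+, d:-; rest ⊤}  OUT={a:+, b:+, d:-, f:+; rest ⊤}

Merge at B1: IN[B1] = OUT[B0] = {a: ⊤, b: +, c: ⊤, d: ⊤, e: ⊤, f: ⊤}

Answer: {a: ⊤, b: +, c: ⊤, d: ⊤, e: ⊤, f: ⊤}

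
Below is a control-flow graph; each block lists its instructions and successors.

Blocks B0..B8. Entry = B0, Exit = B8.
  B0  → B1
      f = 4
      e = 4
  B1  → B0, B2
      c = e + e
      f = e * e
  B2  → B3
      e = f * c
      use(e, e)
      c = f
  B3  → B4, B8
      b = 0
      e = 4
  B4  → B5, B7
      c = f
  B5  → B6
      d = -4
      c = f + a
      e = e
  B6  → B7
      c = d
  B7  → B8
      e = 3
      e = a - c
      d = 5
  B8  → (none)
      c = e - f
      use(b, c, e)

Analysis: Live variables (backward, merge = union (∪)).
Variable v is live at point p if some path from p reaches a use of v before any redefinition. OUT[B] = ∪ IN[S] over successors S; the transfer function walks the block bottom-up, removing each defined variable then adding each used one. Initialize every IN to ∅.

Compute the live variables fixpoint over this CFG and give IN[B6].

Converged values:
  B0:   IN={a}   OUT={a, e}
  B1:   IN={a, e}   OUT={a, c, f}
  B2:   IN={a, c, f}   OUT={a, f}
  B3:   IN={a, f}   OUT={a, b, e, f}
  B4:   IN={a, b, e, f}   OUT={a, b, c, e, f}
  B5:   IN={a, b, e, f}   OUT={a, b, d, f}
  B6:   IN={a, b, d, f}   OUT={a, b, c, f}
  B7:   IN={a, b, c, f}   OUT={b, e, f}
  B8:   IN={b, e, f}   OUT={}

Merge at B6: OUT[B6] = IN[B7] = {a, b, c, f}
Applying B6's transfer function to that OUT value gives IN[B6] (row B6 above).

Answer: {a, b, d, f}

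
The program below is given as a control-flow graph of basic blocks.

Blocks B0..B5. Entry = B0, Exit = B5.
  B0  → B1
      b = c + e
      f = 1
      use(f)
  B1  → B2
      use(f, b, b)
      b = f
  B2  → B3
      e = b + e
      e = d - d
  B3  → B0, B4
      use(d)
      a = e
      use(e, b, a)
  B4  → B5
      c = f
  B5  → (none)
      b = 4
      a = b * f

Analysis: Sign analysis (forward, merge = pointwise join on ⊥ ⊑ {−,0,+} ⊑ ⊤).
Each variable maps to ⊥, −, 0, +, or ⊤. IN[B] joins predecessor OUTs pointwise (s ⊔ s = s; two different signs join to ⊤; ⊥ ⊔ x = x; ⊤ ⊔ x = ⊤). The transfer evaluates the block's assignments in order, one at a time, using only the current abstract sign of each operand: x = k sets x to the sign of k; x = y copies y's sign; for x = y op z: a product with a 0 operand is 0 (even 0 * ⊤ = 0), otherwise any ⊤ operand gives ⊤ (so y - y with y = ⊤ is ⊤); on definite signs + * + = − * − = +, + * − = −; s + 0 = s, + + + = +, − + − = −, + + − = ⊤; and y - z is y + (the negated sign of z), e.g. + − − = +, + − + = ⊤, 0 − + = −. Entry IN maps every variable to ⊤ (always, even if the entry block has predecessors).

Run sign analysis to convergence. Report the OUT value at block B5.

Answer: {a: +, b: +, c: +, d: ⊤, e: ⊤, f: +}

Trace:
Fixpoint table:
  B0: | IN=(all ⊤) | OUT={f:+; rest ⊤}
  B1: | IN={f:+; rest ⊤} | OUT={b:+, f:+; rest ⊤}
  B2: | IN={b:+, f:+; rest ⊤} | OUT={b:+, f:+; rest ⊤}
  B3: | IN={b:+, f:+; rest ⊤} | OUT={b:+, f:+; rest ⊤}
  B4: | IN={b:+, f:+; rest ⊤} | OUT={b:+, c:+, f:+; rest ⊤}
  B5: | IN={b:+, c:+, f:+; rest ⊤} | OUT={a:+, b:+, c:+, f:+; rest ⊤}

Merge at B5: IN[B5] = OUT[B4] = {a: ⊤, b: +, c: +, d: ⊤, e: ⊤, f: +}
Applying B5's transfer function to that IN value gives OUT[B5] (row B5 above).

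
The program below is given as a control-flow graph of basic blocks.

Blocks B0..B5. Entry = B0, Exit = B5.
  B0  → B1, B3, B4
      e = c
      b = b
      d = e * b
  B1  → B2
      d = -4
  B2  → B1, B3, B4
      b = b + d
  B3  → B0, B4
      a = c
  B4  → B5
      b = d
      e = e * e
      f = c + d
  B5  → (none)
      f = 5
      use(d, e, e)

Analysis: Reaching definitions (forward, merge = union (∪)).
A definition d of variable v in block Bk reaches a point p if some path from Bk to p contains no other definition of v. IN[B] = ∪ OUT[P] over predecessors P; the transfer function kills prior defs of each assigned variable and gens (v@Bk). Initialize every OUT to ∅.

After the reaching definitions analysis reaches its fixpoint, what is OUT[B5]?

Answer: {a@B3, b@B4, d@B0, d@B1, e@B4, f@B5}

Derivation:
Per-block solution:
  B0:  IN={a@B3, b@B0, b@B2, d@B0, d@B1, e@B0}  OUT={a@B3, b@B0, d@B0, e@B0}
  B1:  IN={a@B3, b@B0, b@B2, d@B0, d@B1, e@B0}  OUT={a@B3, b@B0, b@B2, d@B1, e@B0}
  B2:  IN={a@B3, b@B0, b@B2, d@B1, e@B0}  OUT={a@B3, b@B2, d@B1, e@B0}
  B3:  IN={a@B3, b@B0, b@B2, d@B0, d@B1, e@B0}  OUT={a@B3, b@B0, b@B2, d@B0, d@B1, e@B0}
  B4:  IN={a@B3, b@B0, b@B2, d@B0, d@B1, e@B0}  OUT={a@B3, b@B4, d@B0, d@B1, e@B4, f@B4}
  B5:  IN={a@B3, b@B4, d@B0, d@B1, e@B4, f@B4}  OUT={a@B3, b@B4, d@B0, d@B1, e@B4, f@B5}

Merge at B5: IN[B5] = OUT[B4] = {a@B3, b@B4, d@B0, d@B1, e@B4, f@B4}
Applying B5's transfer function to that IN value gives OUT[B5] (row B5 above).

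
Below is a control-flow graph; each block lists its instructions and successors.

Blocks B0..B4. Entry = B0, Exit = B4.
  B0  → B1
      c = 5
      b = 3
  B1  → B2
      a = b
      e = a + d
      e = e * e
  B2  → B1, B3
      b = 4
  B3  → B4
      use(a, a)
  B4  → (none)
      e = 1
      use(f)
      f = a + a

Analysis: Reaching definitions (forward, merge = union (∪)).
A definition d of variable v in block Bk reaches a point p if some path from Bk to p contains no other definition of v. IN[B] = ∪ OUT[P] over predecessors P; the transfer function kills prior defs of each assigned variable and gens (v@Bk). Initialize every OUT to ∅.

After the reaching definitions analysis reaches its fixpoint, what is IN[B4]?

Answer: {a@B1, b@B2, c@B0, e@B1}

Derivation:
Converged values:
  B0:  IN={}  OUT={b@B0, c@B0}
  B1:  IN={a@B1, b@B0, b@B2, c@B0, e@B1}  OUT={a@B1, b@B0, b@B2, c@B0, e@B1}
  B2:  IN={a@B1, b@B0, b@B2, c@B0, e@B1}  OUT={a@B1, b@B2, c@B0, e@B1}
  B3:  IN={a@B1, b@B2, c@B0, e@B1}  OUT={a@B1, b@B2, c@B0, e@B1}
  B4:  IN={a@B1, b@B2, c@B0, e@B1}  OUT={a@B1, b@B2, c@B0, e@B4, f@B4}

Merge at B4: IN[B4] = OUT[B3] = {a@B1, b@B2, c@B0, e@B1}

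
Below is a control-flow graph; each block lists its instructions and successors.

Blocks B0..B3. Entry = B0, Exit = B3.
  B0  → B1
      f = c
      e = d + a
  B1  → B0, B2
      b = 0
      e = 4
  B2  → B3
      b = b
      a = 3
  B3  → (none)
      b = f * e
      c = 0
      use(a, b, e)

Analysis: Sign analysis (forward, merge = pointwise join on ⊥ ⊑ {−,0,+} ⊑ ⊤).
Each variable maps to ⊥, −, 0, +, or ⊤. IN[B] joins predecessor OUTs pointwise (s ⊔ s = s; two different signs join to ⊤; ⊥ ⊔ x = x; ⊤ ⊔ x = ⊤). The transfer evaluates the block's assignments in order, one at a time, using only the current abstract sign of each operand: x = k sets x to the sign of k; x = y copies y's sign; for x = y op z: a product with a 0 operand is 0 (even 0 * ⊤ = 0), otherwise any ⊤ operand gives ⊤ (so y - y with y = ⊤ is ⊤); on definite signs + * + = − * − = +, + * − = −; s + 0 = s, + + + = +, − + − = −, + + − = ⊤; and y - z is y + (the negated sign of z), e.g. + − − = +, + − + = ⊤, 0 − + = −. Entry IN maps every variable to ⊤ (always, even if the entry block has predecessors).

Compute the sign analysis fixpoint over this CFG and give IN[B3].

Answer: {a: +, b: 0, c: ⊤, d: ⊤, e: +, f: ⊤}

Trace:
Converged values:
  B0: | IN=(all ⊤) | OUT=(all ⊤)
  B1: | IN=(all ⊤) | OUT={b:0, e:+; rest ⊤}
  B2: | IN={b:0, e:+; rest ⊤} | OUT={a:+, b:0, e:+; rest ⊤}
  B3: | IN={a:+, b:0, e:+; rest ⊤} | OUT={a:+, c:0, e:+; rest ⊤}

Merge at B3: IN[B3] = OUT[B2] = {a: +, b: 0, c: ⊤, d: ⊤, e: +, f: ⊤}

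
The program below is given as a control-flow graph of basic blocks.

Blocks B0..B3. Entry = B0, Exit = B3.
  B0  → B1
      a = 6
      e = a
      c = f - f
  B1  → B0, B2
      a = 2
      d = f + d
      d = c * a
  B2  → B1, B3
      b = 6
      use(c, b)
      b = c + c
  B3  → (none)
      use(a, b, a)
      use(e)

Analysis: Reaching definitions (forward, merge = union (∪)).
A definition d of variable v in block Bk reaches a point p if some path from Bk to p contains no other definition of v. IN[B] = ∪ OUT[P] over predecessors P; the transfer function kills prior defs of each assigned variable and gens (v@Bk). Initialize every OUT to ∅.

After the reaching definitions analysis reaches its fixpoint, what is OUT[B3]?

Answer: {a@B1, b@B2, c@B0, d@B1, e@B0}

Working:
Per-block solution:
  B0:   IN={a@B1, b@B2, c@B0, d@B1, e@B0}   OUT={a@B0, b@B2, c@B0, d@B1, e@B0}
  B1:   IN={a@B0, a@B1, b@B2, c@B0, d@B1, e@B0}   OUT={a@B1, b@B2, c@B0, d@B1, e@B0}
  B2:   IN={a@B1, b@B2, c@B0, d@B1, e@B0}   OUT={a@B1, b@B2, c@B0, d@B1, e@B0}
  B3:   IN={a@B1, b@B2, c@B0, d@B1, e@B0}   OUT={a@B1, b@B2, c@B0, d@B1, e@B0}

Merge at B3: IN[B3] = OUT[B2] = {a@B1, b@B2, c@B0, d@B1, e@B0}
Applying B3's transfer function to that IN value gives OUT[B3] (row B3 above).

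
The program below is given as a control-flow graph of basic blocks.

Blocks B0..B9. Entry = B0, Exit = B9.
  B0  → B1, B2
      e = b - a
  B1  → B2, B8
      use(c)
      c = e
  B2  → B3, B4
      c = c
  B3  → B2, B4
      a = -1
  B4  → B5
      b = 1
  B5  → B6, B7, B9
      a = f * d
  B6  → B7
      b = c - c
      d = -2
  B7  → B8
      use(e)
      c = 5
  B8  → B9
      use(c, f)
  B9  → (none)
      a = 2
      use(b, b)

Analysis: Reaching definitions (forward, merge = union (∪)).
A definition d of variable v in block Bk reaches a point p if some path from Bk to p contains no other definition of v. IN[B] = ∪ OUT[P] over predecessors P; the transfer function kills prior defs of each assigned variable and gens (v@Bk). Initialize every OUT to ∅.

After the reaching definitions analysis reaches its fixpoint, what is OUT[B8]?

Fixpoint table:
  B0:   IN={}   OUT={e@B0}
  B1:   IN={e@B0}   OUT={c@B1, e@B0}
  B2:   IN={a@B3, c@B1, c@B2, e@B0}   OUT={a@B3, c@B2, e@B0}
  B3:   IN={a@B3, c@B2, e@B0}   OUT={a@B3, c@B2, e@B0}
  B4:   IN={a@B3, c@B2, e@B0}   OUT={a@B3, b@B4, c@B2, e@B0}
  B5:   IN={a@B3, b@B4, c@B2, e@B0}   OUT={a@B5, b@B4, c@B2, e@B0}
  B6:   IN={a@B5, b@B4, c@B2, e@B0}   OUT={a@B5, b@B6, c@B2, d@B6, e@B0}
  B7:   IN={a@B5, b@B4, b@B6, c@B2, d@B6, e@B0}   OUT={a@B5, b@B4, b@B6, c@B7, d@B6, e@B0}
  B8:   IN={a@B5, b@B4, b@B6, c@B1, c@B7, d@B6, e@B0}   OUT={a@B5, b@B4, b@B6, c@B1, c@B7, d@B6, e@B0}
  B9:   IN={a@B5, b@B4, b@B6, c@B1, c@B2, c@B7, d@B6, e@B0}   OUT={a@B9, b@B4, b@B6, c@B1, c@B2, c@B7, d@B6, e@B0}

Merge at B8: IN[B8] = OUT[B1] ⊔ OUT[B7] = {a@B5, b@B4, b@B6, c@B1, c@B7, d@B6, e@B0}
Applying B8's transfer function to that IN value gives OUT[B8] (row B8 above).

Answer: {a@B5, b@B4, b@B6, c@B1, c@B7, d@B6, e@B0}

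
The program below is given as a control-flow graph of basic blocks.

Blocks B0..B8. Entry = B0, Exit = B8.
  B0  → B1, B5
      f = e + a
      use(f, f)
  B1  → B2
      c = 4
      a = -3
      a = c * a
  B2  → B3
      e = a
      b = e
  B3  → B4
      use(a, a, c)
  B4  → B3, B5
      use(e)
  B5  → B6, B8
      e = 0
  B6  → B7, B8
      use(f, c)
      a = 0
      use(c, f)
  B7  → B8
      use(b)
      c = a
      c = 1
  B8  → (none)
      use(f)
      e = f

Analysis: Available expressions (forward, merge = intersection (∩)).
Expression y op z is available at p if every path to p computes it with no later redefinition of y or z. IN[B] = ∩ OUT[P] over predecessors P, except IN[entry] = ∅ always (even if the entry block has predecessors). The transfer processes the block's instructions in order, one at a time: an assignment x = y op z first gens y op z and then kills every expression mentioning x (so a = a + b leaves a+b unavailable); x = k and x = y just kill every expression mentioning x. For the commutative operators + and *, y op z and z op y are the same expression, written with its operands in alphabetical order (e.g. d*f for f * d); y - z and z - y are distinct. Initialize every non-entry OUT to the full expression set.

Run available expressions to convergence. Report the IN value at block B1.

Answer: {a+e}

Working:
Fixpoint table:
  B0:  IN={}  OUT={a+e}
  B1:  IN={a+e}  OUT={}
  B2:  IN={}  OUT={}
  B3:  IN={}  OUT={}
  B4:  IN={}  OUT={}
  B5:  IN={}  OUT={}
  B6:  IN={}  OUT={}
  B7:  IN={}  OUT={}
  B8:  IN={}  OUT={}

Merge at B1: IN[B1] = OUT[B0] = {a+e}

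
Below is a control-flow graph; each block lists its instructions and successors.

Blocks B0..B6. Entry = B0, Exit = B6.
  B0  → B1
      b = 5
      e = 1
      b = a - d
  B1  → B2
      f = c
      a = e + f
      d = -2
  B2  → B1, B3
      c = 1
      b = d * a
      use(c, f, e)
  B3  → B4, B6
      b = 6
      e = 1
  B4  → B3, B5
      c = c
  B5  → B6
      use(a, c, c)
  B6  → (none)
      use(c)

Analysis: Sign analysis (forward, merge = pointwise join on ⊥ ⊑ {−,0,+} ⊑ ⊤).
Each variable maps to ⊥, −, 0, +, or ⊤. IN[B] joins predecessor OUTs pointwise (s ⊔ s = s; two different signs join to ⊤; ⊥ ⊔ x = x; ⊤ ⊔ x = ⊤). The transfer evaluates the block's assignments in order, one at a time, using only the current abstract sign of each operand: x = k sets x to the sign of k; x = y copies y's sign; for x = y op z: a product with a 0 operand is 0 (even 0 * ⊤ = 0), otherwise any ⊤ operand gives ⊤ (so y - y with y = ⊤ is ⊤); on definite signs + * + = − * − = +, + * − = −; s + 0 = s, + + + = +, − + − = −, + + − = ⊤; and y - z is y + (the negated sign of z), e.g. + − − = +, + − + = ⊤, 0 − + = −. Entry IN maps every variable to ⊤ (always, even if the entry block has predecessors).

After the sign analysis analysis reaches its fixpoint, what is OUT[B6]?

Answer: {a: ⊤, b: +, c: +, d: -, e: +, f: ⊤}

Working:
Fixpoint table:
  B0:  IN=(all ⊤)  OUT={e:+; rest ⊤}
  B1:  IN={e:+; rest ⊤}  OUT={d:-, e:+; rest ⊤}
  B2:  IN={d:-, e:+; rest ⊤}  OUT={c:+, d:-, e:+; rest ⊤}
  B3:  IN={c:+, d:-, e:+; rest ⊤}  OUT={b:+, c:+, d:-, e:+; rest ⊤}
  B4:  IN={b:+, c:+, d:-, e:+; rest ⊤}  OUT={b:+, c:+, d:-, e:+; rest ⊤}
  B5:  IN={b:+, c:+, d:-, e:+; rest ⊤}  OUT={b:+, c:+, d:-, e:+; rest ⊤}
  B6:  IN={b:+, c:+, d:-, e:+; rest ⊤}  OUT={b:+, c:+, d:-, e:+; rest ⊤}

Merge at B6: IN[B6] = OUT[B3] ⊔ OUT[B5] = {a: ⊤, b: +, c: +, d: -, e: +, f: ⊤}
Applying B6's transfer function to that IN value gives OUT[B6] (row B6 above).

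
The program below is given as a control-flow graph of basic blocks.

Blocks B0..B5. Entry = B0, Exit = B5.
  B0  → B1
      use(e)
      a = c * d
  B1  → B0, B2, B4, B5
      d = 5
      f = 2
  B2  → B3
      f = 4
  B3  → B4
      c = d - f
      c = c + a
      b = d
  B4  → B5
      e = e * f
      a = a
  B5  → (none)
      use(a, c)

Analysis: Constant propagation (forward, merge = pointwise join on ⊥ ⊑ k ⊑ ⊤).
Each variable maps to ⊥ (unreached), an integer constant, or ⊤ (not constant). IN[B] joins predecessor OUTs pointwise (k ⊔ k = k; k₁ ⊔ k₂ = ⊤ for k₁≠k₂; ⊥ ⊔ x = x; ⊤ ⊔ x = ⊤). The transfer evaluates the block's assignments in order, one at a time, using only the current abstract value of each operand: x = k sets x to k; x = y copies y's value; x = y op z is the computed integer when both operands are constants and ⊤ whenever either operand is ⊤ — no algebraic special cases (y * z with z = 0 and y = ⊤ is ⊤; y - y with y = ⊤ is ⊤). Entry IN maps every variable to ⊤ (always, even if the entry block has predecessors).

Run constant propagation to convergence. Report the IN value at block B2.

Fixpoint table:
  B0:   IN=(all ⊤)   OUT=(all ⊤)
  B1:   IN=(all ⊤)   OUT={d:5, f:2; rest ⊤}
  B2:   IN={d:5, f:2; rest ⊤}   OUT={d:5, f:4; rest ⊤}
  B3:   IN={d:5, f:4; rest ⊤}   OUT={b:5, d:5, f:4; rest ⊤}
  B4:   IN={d:5; rest ⊤}   OUT={d:5; rest ⊤}
  B5:   IN={d:5; rest ⊤}   OUT={d:5; rest ⊤}

Merge at B2: IN[B2] = OUT[B1] = {a: ⊤, b: ⊤, c: ⊤, d: 5, e: ⊤, f: 2}

Answer: {a: ⊤, b: ⊤, c: ⊤, d: 5, e: ⊤, f: 2}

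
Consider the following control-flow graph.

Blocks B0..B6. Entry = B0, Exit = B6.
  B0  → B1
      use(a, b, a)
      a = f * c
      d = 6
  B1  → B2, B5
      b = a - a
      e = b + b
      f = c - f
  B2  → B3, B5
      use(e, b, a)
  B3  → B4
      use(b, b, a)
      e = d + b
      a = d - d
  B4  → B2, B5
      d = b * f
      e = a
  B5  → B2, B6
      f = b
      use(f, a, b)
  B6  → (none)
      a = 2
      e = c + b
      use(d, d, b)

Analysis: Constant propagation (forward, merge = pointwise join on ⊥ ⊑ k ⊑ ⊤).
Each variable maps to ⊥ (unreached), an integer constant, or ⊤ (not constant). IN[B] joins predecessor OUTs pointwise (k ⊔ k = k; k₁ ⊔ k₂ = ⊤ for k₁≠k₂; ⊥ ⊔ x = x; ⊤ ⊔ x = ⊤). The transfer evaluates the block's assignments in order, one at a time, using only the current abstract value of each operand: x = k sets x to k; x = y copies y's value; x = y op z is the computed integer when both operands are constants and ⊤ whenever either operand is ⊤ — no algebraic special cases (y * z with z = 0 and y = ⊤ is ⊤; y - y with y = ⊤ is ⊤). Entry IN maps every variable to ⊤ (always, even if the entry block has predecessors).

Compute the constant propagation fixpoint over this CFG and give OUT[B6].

Answer: {a: 2, b: ⊤, c: ⊤, d: ⊤, e: ⊤, f: ⊤}

Working:
Per-block solution:
  B0:  IN=(all ⊤)  OUT={d:6; rest ⊤}
  B1:  IN={d:6; rest ⊤}  OUT={d:6; rest ⊤}
  B2:  IN=(all ⊤)  OUT=(all ⊤)
  B3:  IN=(all ⊤)  OUT=(all ⊤)
  B4:  IN=(all ⊤)  OUT=(all ⊤)
  B5:  IN=(all ⊤)  OUT=(all ⊤)
  B6:  IN=(all ⊤)  OUT={a:2; rest ⊤}

Merge at B6: IN[B6] = OUT[B5] = {a: ⊤, b: ⊤, c: ⊤, d: ⊤, e: ⊤, f: ⊤}
Applying B6's transfer function to that IN value gives OUT[B6] (row B6 above).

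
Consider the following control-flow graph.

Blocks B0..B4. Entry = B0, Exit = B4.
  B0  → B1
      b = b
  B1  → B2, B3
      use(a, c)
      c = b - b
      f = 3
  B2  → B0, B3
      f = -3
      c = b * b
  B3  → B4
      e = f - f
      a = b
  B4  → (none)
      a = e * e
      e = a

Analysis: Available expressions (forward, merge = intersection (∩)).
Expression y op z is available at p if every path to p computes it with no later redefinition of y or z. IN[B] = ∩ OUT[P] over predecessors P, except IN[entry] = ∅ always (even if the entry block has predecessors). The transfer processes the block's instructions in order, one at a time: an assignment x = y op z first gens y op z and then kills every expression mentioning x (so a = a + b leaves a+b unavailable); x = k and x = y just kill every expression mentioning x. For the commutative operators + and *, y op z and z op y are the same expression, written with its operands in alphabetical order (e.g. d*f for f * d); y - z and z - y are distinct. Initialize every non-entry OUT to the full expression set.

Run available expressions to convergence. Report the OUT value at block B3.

Fixpoint table:
  B0:  IN={}  OUT={}
  B1:  IN={}  OUT={b-b}
  B2:  IN={b-b}  OUT={b*b, b-b}
  B3:  IN={b-b}  OUT={b-b, f-f}
  B4:  IN={b-b, f-f}  OUT={b-b, f-f}

Merge at B3: IN[B3] = OUT[B1] ∩ OUT[B2] = {b-b}
Applying B3's transfer function to that IN value gives OUT[B3] (row B3 above).

Answer: {b-b, f-f}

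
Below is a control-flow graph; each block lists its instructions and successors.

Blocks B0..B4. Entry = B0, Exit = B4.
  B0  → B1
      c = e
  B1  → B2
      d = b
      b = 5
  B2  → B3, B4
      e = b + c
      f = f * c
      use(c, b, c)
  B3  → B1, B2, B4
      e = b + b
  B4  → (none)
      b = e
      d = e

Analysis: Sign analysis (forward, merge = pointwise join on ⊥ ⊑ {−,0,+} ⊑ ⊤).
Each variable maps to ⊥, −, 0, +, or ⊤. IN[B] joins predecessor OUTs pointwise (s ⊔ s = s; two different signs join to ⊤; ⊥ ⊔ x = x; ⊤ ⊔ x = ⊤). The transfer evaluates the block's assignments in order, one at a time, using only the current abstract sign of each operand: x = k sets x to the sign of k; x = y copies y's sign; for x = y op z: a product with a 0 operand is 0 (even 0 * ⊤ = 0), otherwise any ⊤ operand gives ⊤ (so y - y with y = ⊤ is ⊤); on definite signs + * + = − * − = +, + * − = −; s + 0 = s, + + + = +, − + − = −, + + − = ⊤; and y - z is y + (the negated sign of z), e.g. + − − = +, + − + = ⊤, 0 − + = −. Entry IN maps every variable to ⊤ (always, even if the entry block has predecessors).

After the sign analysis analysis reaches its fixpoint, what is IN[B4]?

Answer: {a: ⊤, b: +, c: ⊤, d: ⊤, e: ⊤, f: ⊤}

Derivation:
Converged values:
  B0:   IN=(all ⊤)   OUT=(all ⊤)
  B1:   IN=(all ⊤)   OUT={b:+; rest ⊤}
  B2:   IN={b:+; rest ⊤}   OUT={b:+; rest ⊤}
  B3:   IN={b:+; rest ⊤}   OUT={b:+, e:+; rest ⊤}
  B4:   IN={b:+; rest ⊤}   OUT=(all ⊤)

Merge at B4: IN[B4] = OUT[B2] ⊔ OUT[B3] = {a: ⊤, b: +, c: ⊤, d: ⊤, e: ⊤, f: ⊤}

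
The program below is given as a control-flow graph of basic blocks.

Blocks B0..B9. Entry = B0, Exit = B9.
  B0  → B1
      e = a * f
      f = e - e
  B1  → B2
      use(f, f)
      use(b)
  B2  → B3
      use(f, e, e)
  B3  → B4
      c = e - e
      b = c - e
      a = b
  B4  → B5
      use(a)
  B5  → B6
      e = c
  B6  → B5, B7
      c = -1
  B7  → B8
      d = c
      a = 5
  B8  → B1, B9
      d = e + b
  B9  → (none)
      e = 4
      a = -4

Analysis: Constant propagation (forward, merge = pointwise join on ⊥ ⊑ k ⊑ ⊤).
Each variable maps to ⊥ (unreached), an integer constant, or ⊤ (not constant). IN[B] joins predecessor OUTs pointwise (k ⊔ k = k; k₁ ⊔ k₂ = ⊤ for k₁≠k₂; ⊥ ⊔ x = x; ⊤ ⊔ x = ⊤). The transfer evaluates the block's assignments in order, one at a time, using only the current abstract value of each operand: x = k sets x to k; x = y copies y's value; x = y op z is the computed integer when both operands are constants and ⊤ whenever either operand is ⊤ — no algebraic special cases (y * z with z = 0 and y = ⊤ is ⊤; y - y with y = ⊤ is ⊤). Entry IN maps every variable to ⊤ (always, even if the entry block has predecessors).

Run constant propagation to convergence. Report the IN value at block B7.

Answer: {a: ⊤, b: ⊤, c: -1, d: ⊤, e: ⊤, f: ⊤}

Working:
Fixpoint table:
  B0:   IN=(all ⊤)   OUT=(all ⊤)
  B1:   IN=(all ⊤)   OUT=(all ⊤)
  B2:   IN=(all ⊤)   OUT=(all ⊤)
  B3:   IN=(all ⊤)   OUT=(all ⊤)
  B4:   IN=(all ⊤)   OUT=(all ⊤)
  B5:   IN=(all ⊤)   OUT=(all ⊤)
  B6:   IN=(all ⊤)   OUT={c:-1; rest ⊤}
  B7:   IN={c:-1; rest ⊤}   OUT={a:5, c:-1, d:-1; rest ⊤}
  B8:   IN={a:5, c:-1, d:-1; rest ⊤}   OUT={a:5, c:-1; rest ⊤}
  B9:   IN={a:5, c:-1; rest ⊤}   OUT={a:-4, c:-1, e:4; rest ⊤}

Merge at B7: IN[B7] = OUT[B6] = {a: ⊤, b: ⊤, c: -1, d: ⊤, e: ⊤, f: ⊤}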